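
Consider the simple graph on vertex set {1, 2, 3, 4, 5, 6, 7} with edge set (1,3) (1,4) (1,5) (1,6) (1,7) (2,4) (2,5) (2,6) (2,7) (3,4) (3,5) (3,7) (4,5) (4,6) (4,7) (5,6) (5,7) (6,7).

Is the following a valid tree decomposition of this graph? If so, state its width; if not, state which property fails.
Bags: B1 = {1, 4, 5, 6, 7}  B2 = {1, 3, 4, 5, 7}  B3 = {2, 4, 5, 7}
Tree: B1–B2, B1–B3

No — edge (6,2) lies in no bag.

A tree decomposition must satisfy three properties: every vertex lies in some bag; for every edge, both endpoints lie together in some bag; and for every vertex, the bags containing it form a connected subtree. Here edge (6,2) lies in no bag, so the decomposition is invalid.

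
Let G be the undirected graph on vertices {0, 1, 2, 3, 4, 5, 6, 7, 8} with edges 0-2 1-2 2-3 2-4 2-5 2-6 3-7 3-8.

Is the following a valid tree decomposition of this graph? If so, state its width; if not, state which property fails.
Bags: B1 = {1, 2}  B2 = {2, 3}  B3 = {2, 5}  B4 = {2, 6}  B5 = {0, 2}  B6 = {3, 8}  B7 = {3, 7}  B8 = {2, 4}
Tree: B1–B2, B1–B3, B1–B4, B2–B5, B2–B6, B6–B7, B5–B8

Checking the three conditions: (i) the bags cover all of {0, 1, 2, 3, 4, 5, 6, 7, 8}; (ii) for each edge, some bag contains both endpoints; (iii) the bags containing any fixed vertex form a subtree. All hold, so the decomposition is valid with width 2 − 1 = 1.

Yes; width 1.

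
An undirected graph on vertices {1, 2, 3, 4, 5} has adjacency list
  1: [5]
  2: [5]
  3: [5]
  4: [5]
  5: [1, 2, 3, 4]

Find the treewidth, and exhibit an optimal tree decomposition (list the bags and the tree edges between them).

Each bag holds 2 vertices, so the decomposition has width 1, which upper-bounds the treewidth. Any graph with an edge has treewidth ≥ 1, and G has the edge 5–1. Combining the bounds, tw(G) = 1.

Treewidth 1.
One such decomposition:
Bags: B1 = {1, 5}  B2 = {2, 5}  B3 = {3, 5}  B4 = {4, 5}
Tree: B1–B2, B1–B3, B2–B4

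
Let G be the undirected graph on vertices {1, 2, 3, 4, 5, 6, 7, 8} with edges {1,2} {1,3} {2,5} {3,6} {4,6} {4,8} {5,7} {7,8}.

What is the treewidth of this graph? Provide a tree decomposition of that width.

Each bag holds 3 vertices, so the decomposition has width 2, which upper-bounds the treewidth. The edges 8–7–5–2–1–3–6–4–8 form a cycle, so G is not a tree and its treewidth is at least 2. Therefore the treewidth is 2.

Treewidth 2.
One optimal decomposition is:
Bags: B1 = {5, 7, 8}  B2 = {2, 5, 8}  B3 = {1, 2, 8}  B4 = {1, 3, 8}  B5 = {3, 6, 8}  B6 = {4, 6, 8}
Tree: B1–B2, B2–B3, B3–B4, B4–B5, B5–B6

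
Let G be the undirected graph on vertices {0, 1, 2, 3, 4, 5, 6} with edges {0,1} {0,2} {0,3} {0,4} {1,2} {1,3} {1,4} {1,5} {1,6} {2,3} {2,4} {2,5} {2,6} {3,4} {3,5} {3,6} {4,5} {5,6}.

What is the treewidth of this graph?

4

A width-4 tree decomposition is:
Bags: B1 = {0, 1, 2, 3, 4}  B2 = {1, 2, 3, 4, 5}  B3 = {1, 2, 3, 5, 6}
Tree: B1–B2, B2–B3
Each bag holds 5 vertices, so the decomposition has width 4, which upper-bounds the treewidth. Conversely, {0, 1, 2, 3, 4} is a clique of size 5, and the vertices of any clique must share a bag in every tree decomposition; so some bag has ≥ 5 vertices and tw(G) ≥ 4. The upper and lower bounds meet at 4, so that is the treewidth.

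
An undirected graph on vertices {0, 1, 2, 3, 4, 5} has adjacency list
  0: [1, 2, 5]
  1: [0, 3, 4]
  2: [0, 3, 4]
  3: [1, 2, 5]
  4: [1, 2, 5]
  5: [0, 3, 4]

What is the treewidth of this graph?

A width-3 tree decomposition is:
Bags: B1 = {1, 2, 3, 5}  B2 = {1, 2, 4, 5}  B3 = {0, 1, 2, 5}
Tree: B1–B2, B2–B3
The largest bag has 4 vertices, giving width 3; this decomposition certifies tw(G) ≤ 3. For the lower bound: the 4 vertex sets {1,3}, {2,4}, {5}, {0} are disjoint, each induces a connected subgraph, and every pair is joined by at least one edge of G. Contracting each set to a single vertex therefore yields K_{4} as a minor, and since treewidth is minor-monotone, tw(G) ≥ tw(K_{4}) = 3. Therefore the treewidth is 3.

3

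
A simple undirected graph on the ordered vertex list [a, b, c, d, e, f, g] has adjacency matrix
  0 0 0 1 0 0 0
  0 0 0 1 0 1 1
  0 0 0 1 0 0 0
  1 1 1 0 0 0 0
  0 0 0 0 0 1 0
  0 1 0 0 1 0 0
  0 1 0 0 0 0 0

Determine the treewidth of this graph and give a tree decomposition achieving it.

Treewidth 1.
Bags: B1 = {a, d}  B2 = {b, d}  B3 = {b, f}  B4 = {c, d}  B5 = {b, g}  B6 = {e, f}
Tree: B1–B2, B2–B3, B2–B4, B2–B5, B3–B6

Each bag holds 2 vertices, so the decomposition has width 1, which upper-bounds the treewidth. Since G has at least one edge (e.g. a–d), it is not an edgeless graph, so tw(G) ≥ 1. Therefore the treewidth is 1.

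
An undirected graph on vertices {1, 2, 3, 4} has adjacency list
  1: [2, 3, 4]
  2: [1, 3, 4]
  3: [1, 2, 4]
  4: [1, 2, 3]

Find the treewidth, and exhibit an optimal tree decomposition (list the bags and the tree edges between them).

Treewidth 3.
Bags: B1 = {1, 2, 3, 4}
Tree: (single bag)

With just one bag of size 4, the width is 4 − 1 = 3, so tw(G) ≤ 3. For the lower bound, the 4 vertices {1, 2, 3, 4} are pairwise adjacent, and any tree decomposition puts a clique entirely inside one bag — forcing width ≥ 3. Hence tw(G) = 3 exactly.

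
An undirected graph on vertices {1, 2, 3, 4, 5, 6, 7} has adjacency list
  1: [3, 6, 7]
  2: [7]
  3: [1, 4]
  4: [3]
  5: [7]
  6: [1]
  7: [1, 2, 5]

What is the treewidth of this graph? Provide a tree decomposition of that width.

Each bag holds 2 vertices, so the decomposition has width 1, which upper-bounds the treewidth. Since G has at least one edge (e.g. 3–1), it is not an edgeless graph, so tw(G) ≥ 1. Hence tw(G) = 1 exactly.

Treewidth 1.
One optimal decomposition is:
Bags: B1 = {1, 3}  B2 = {3, 4}  B3 = {1, 7}  B4 = {1, 6}  B5 = {5, 7}  B6 = {2, 7}
Tree: B1–B2, B1–B3, B1–B4, B3–B5, B3–B6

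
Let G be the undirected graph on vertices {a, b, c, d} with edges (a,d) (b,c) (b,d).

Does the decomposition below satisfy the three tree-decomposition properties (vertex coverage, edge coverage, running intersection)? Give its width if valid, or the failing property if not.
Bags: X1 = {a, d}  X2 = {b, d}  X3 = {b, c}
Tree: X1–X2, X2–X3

Checking the three conditions: (i) the bags cover all of {a, b, c, d}; (ii) for each edge, some bag contains both endpoints; (iii) the bags containing any fixed vertex form a subtree. All hold, so the decomposition is valid with width 2 − 1 = 1.

Yes; width 1.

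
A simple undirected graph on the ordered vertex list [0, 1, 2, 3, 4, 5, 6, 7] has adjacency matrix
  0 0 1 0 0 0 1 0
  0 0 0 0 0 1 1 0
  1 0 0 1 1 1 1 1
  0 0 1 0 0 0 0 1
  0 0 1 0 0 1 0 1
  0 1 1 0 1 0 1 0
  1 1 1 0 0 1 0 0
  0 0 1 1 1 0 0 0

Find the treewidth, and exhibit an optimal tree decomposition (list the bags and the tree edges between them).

Treewidth 2.
One optimal decomposition is:
Bags: B1 = {2, 4, 5}  B2 = {2, 5, 6}  B3 = {2, 4, 7}  B4 = {2, 3, 7}  B5 = {1, 5, 6}  B6 = {0, 2, 6}
Tree: B1–B2, B1–B3, B3–B4, B2–B5, B2–B6

Every bag has size at most 3, so the width is 3 − 1 = 2 and tw(G) ≤ 2. Conversely, {1, 5, 6} is a clique of size 3, and the vertices of any clique must share a bag in every tree decomposition; so some bag has ≥ 3 vertices and tw(G) ≥ 2. Hence tw(G) = 2 exactly.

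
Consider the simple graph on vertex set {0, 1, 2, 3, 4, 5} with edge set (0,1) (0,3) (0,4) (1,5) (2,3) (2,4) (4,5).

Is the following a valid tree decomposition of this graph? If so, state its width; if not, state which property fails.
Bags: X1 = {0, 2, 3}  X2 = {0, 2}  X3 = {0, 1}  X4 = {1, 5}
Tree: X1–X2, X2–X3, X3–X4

No — vertex 4 appears in no bag.

A tree decomposition must satisfy three properties: every vertex lies in some bag; for every edge, both endpoints lie together in some bag; and for every vertex, the bags containing it form a connected subtree. Here vertex 4 appears in no bag, so the decomposition is invalid.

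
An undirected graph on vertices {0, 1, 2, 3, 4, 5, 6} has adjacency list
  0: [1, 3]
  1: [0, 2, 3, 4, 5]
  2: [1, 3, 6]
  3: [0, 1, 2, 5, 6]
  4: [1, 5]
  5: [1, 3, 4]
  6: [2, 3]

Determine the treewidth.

A width-2 tree decomposition is:
Bags: B1 = {1, 3, 5}  B2 = {1, 2, 3}  B3 = {0, 1, 3}  B4 = {2, 3, 6}  B5 = {1, 4, 5}
Tree: B1–B2, B2–B3, B2–B4, B1–B5
Each bag holds 3 vertices, so the decomposition has width 2, which upper-bounds the treewidth. Conversely, {0, 1, 3} is a clique of size 3, and the vertices of any clique must share a bag in every tree decomposition; so some bag has ≥ 3 vertices and tw(G) ≥ 2. Hence tw(G) = 2 exactly.

2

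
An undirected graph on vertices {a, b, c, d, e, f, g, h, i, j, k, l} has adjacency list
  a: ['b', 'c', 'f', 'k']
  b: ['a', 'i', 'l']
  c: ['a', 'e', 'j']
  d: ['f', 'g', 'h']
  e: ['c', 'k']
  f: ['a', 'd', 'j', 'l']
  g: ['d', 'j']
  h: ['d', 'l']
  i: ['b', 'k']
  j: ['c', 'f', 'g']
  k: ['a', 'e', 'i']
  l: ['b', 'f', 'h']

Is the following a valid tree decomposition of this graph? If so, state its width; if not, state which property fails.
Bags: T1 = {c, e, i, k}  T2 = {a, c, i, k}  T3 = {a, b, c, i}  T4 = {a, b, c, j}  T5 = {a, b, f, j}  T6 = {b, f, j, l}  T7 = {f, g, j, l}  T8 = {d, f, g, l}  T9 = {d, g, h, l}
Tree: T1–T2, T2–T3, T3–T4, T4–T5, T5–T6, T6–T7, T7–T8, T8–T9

Every vertex of G appears in some bag (union = {a, b, c, d, e, f, g, h, i, j, k, l}); every edge is covered by a bag; and for each vertex v the set of bags containing v is connected in the bag tree. The decomposition is therefore valid. The largest bag has 4 vertices, so the width is 3.

Yes; width 3.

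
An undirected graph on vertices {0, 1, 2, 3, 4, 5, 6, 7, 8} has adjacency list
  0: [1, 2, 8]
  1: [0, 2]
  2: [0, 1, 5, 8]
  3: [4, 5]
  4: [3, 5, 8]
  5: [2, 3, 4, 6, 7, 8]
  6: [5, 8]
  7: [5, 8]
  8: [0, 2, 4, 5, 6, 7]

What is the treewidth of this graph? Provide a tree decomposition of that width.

Treewidth 2.
Bags: B1 = {4, 5, 8}  B2 = {2, 5, 8}  B3 = {0, 2, 8}  B4 = {3, 4, 5}  B5 = {0, 1, 2}  B6 = {5, 6, 8}  B7 = {5, 7, 8}
Tree: B1–B2, B2–B3, B1–B4, B3–B5, B1–B6, B2–B7

Every bag has size at most 3, so the width is 3 − 1 = 2 and tw(G) ≤ 2. On the other hand G contains the 3-clique {0, 2, 8}. A clique must lie in a single bag of any decomposition, so no decomposition can have width below 2. Therefore the treewidth is 2.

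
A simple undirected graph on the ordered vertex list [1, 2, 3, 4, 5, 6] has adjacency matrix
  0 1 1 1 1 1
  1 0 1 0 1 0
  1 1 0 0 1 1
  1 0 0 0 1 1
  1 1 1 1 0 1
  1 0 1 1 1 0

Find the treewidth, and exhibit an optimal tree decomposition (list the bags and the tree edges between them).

Treewidth 3.
One optimal decomposition is:
Bags: B1 = {1, 3, 5, 6}  B2 = {1, 4, 5, 6}  B3 = {1, 2, 3, 5}
Tree: B1–B2, B1–B3

Every bag has size at most 4, so the width is 4 − 1 = 3 and tw(G) ≤ 3. On the other hand G contains the 4-clique {1, 2, 3, 5}. A clique must lie in a single bag of any decomposition, so no decomposition can have width below 3. Hence tw(G) = 3 exactly.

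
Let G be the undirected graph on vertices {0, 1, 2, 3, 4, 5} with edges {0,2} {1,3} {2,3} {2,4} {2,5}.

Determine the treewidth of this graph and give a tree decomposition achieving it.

Each bag holds 2 vertices, so the decomposition has width 1, which upper-bounds the treewidth. Since G has at least one edge (e.g. 2–0), it is not an edgeless graph, so tw(G) ≥ 1. Therefore the treewidth is 1.

Treewidth 1.
Bags: B1 = {0, 2}  B2 = {2, 3}  B3 = {2, 4}  B4 = {1, 3}  B5 = {2, 5}
Tree: B1–B2, B2–B3, B2–B4, B3–B5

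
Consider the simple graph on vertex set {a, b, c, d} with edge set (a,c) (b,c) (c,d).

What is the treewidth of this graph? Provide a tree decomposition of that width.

Treewidth 1.
Bags: B1 = {a, c}  B2 = {b, c}  B3 = {c, d}
Tree: B1–B2, B2–B3

Each bag holds 2 vertices, so the decomposition has width 1, which upper-bounds the treewidth. Any graph with an edge has treewidth ≥ 1, and G has the edge c–a. The upper and lower bounds meet at 1, so that is the treewidth.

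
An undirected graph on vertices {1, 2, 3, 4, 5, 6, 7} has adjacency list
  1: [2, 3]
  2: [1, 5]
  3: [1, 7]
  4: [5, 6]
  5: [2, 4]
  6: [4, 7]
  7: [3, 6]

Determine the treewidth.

2

A width-2 tree decomposition is:
Bags: B1 = {2, 4, 5}  B2 = {2, 4, 6}  B3 = {2, 6, 7}  B4 = {2, 3, 7}  B5 = {1, 2, 3}
Tree: B1–B2, B2–B3, B3–B4, B4–B5
The largest bag has 3 vertices, giving width 2; this decomposition certifies tw(G) ≤ 2. For the lower bound, G contains the cycle 2–5–4–6–7–3–1–2, so G is not a forest; only forests have treewidth ≤ 1, hence tw(G) ≥ 2. Combining the bounds, tw(G) = 2.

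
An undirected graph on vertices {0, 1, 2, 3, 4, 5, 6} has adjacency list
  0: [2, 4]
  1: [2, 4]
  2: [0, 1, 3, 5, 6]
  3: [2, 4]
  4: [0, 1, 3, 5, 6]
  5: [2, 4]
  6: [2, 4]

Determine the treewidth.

A width-2 tree decomposition is:
Bags: B1 = {2, 3, 4}  B2 = {1, 2, 4}  B3 = {0, 2, 4}  B4 = {2, 4, 6}  B5 = {2, 4, 5}
Tree: B1–B2, B2–B3, B3–B4, B4–B5
The largest bag has 3 vertices, giving width 2; this decomposition certifies tw(G) ≤ 2. The edges 4–3–2–1–4 form a cycle, so G is not a tree and its treewidth is at least 2. The upper and lower bounds meet at 2, so that is the treewidth.

2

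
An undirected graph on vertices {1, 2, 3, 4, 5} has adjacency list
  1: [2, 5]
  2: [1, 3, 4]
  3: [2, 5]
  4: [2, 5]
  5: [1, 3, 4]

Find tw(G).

2

A width-2 tree decomposition is:
Bags: B1 = {2, 3, 5}  B2 = {1, 2, 5}  B3 = {2, 4, 5}
Tree: B1–B2, B2–B3
Every bag has size at most 3, so the width is 3 − 1 = 2 and tw(G) ≤ 2. The edges 3–5–1–2–3 form a cycle, so G is not a tree and its treewidth is at least 2. The upper and lower bounds meet at 2, so that is the treewidth.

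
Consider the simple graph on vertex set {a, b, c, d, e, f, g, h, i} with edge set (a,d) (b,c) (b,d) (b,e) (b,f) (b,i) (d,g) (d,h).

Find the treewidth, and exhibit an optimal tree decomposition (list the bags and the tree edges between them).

Treewidth 1.
One such decomposition:
Bags: B1 = {b, i}  B2 = {b, d}  B3 = {b, c}  B4 = {d, g}  B5 = {d, h}  B6 = {a, d}  B7 = {b, e}  B8 = {b, f}
Tree: B1–B2, B2–B3, B2–B4, B2–B5, B2–B6, B2–B7, B2–B8

Every bag has size at most 2, so the width is 2 − 1 = 1 and tw(G) ≤ 1. Since G has at least one edge (e.g. i–b), it is not an edgeless graph, so tw(G) ≥ 1. The upper and lower bounds meet at 1, so that is the treewidth.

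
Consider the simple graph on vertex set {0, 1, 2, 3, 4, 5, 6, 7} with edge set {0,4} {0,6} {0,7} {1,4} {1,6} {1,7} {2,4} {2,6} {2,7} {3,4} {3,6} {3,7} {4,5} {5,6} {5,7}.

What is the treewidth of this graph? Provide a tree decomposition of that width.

The largest bag has 4 vertices, giving width 3; this decomposition certifies tw(G) ≤ 3. For the lower bound: the 4 vertex sets {5,6}, {2,7}, {4}, {0} are disjoint, each induces a connected subgraph, and every pair is joined by at least one edge of G. Contracting each set to a single vertex therefore yields K_{4} as a minor, and since treewidth is minor-monotone, tw(G) ≥ tw(K_{4}) = 3. Hence tw(G) = 3 exactly.

Treewidth 3.
Bags: B1 = {4, 5, 6, 7}  B2 = {2, 4, 6, 7}  B3 = {0, 4, 6, 7}  B4 = {1, 4, 6, 7}  B5 = {3, 4, 6, 7}
Tree: B1–B2, B2–B3, B3–B4, B4–B5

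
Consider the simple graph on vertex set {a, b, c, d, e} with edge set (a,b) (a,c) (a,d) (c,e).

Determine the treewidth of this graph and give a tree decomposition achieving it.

The largest bag has 2 vertices, giving width 1; this decomposition certifies tw(G) ≤ 1. G has an edge, so its treewidth is at least 1. Therefore the treewidth is 1.

Treewidth 1.
One optimal decomposition is:
Bags: B1 = {a, c}  B2 = {a, b}  B3 = {a, d}  B4 = {c, e}
Tree: B1–B2, B2–B3, B1–B4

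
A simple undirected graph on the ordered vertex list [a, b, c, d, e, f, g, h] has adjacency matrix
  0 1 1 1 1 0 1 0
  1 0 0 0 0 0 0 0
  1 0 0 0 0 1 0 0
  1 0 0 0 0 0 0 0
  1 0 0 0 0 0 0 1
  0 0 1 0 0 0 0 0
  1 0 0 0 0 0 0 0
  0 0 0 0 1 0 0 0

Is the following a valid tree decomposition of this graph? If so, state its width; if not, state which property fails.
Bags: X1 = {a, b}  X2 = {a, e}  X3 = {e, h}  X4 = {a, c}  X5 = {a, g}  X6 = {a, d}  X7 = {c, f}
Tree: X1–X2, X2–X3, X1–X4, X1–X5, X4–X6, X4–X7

Every vertex of G appears in some bag (union = {a, b, c, d, e, f, g, h}); every edge is covered by a bag; and for each vertex v the set of bags containing v is connected in the bag tree. The decomposition is therefore valid. The largest bag has 2 vertices, so the width is 1.

Yes; width 1.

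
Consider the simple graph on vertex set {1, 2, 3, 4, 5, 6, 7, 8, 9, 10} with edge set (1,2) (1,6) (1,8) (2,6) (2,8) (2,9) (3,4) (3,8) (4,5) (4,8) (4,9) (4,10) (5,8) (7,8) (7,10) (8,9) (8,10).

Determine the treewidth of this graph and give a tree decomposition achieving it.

Treewidth 2.
One optimal decomposition is:
Bags: B1 = {4, 8, 10}  B2 = {7, 8, 10}  B3 = {4, 8, 9}  B4 = {2, 8, 9}  B5 = {1, 2, 8}  B6 = {3, 4, 8}  B7 = {4, 5, 8}  B8 = {1, 2, 6}
Tree: B1–B2, B1–B3, B3–B4, B4–B5, B3–B6, B3–B7, B5–B8

Every bag has size at most 3, so the width is 3 − 1 = 2 and tw(G) ≤ 2. For the lower bound, the 3 vertices {1, 2, 8} are pairwise adjacent, and any tree decomposition puts a clique entirely inside one bag — forcing width ≥ 2. Combining the bounds, tw(G) = 2.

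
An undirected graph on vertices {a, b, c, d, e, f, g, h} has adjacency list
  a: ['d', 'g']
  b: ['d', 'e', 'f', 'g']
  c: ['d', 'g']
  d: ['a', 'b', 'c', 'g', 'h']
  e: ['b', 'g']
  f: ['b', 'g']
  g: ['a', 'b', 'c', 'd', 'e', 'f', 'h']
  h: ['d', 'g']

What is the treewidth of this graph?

A width-2 tree decomposition is:
Bags: B1 = {a, d, g}  B2 = {b, d, g}  B3 = {d, g, h}  B4 = {b, f, g}  B5 = {b, e, g}  B6 = {c, d, g}
Tree: B1–B2, B2–B3, B2–B4, B4–B5, B2–B6
The largest bag has 3 vertices, giving width 2; this decomposition certifies tw(G) ≤ 2. For the lower bound, the 3 vertices {d, g, h} are pairwise adjacent, and any tree decomposition puts a clique entirely inside one bag — forcing width ≥ 2. The upper and lower bounds meet at 2, so that is the treewidth.

2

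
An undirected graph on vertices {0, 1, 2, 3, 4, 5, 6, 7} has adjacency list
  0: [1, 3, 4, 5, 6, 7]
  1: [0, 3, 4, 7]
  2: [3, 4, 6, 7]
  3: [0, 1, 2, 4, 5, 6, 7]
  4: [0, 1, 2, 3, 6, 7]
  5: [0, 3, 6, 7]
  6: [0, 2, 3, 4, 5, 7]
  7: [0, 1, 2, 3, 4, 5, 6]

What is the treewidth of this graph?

A width-4 tree decomposition is:
Bags: B1 = {0, 3, 4, 6, 7}  B2 = {2, 3, 4, 6, 7}  B3 = {0, 3, 5, 6, 7}  B4 = {0, 1, 3, 4, 7}
Tree: B1–B2, B1–B3, B1–B4
The largest bag has 5 vertices, giving width 4; this decomposition certifies tw(G) ≤ 4. For the lower bound, the 5 vertices {0, 1, 3, 4, 7} are pairwise adjacent, and any tree decomposition puts a clique entirely inside one bag — forcing width ≥ 4. The upper and lower bounds meet at 4, so that is the treewidth.

4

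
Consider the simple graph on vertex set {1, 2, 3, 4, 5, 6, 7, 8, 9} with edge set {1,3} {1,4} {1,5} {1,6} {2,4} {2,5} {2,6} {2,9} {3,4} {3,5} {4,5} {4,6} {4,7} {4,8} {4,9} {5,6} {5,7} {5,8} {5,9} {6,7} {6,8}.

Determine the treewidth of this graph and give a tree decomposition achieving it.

Treewidth 3.
One optimal decomposition is:
Bags: B1 = {4, 5, 6, 8}  B2 = {4, 5, 6, 7}  B3 = {2, 4, 5, 6}  B4 = {1, 4, 5, 6}  B5 = {2, 4, 5, 9}  B6 = {1, 3, 4, 5}
Tree: B1–B2, B1–B3, B3–B4, B3–B5, B4–B6

Every bag has size at most 4, so the width is 4 − 1 = 3 and tw(G) ≤ 3. On the other hand G contains the 4-clique {2, 4, 5, 9}. A clique must lie in a single bag of any decomposition, so no decomposition can have width below 3. Combining the bounds, tw(G) = 3.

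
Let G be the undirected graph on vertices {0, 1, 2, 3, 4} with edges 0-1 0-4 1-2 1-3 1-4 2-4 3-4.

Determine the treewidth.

A width-2 tree decomposition is:
Bags: B1 = {1, 3, 4}  B2 = {1, 2, 4}  B3 = {0, 1, 4}
Tree: B1–B2, B1–B3
Every bag has size at most 3, so the width is 3 − 1 = 2 and tw(G) ≤ 2. On the other hand G contains the 3-clique {0, 1, 4}. A clique must lie in a single bag of any decomposition, so no decomposition can have width below 2. Combining the bounds, tw(G) = 2.

2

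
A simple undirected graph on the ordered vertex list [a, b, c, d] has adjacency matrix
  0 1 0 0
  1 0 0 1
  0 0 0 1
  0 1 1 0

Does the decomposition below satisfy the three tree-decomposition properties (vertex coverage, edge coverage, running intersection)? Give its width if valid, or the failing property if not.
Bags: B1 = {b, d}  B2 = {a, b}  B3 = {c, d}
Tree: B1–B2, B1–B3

Checking the three conditions: (i) the bags cover all of {a, b, c, d}; (ii) for each edge, some bag contains both endpoints; (iii) the bags containing any fixed vertex form a subtree. All hold, so the decomposition is valid with width 2 − 1 = 1.

Yes; width 1.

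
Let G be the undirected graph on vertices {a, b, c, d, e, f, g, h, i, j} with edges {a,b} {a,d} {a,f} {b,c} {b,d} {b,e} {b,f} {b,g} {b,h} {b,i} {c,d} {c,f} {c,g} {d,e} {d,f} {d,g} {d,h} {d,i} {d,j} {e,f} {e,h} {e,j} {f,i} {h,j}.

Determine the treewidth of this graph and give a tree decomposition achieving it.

The largest bag has 4 vertices, giving width 3; this decomposition certifies tw(G) ≤ 3. For the lower bound, the 4 vertices {d, e, h, j} are pairwise adjacent, and any tree decomposition puts a clique entirely inside one bag — forcing width ≥ 3. Therefore the treewidth is 3.

Treewidth 3.
One such decomposition:
Bags: B1 = {a, b, d, f}  B2 = {b, d, e, f}  B3 = {b, d, e, h}  B4 = {b, d, f, i}  B5 = {b, c, d, f}  B6 = {b, c, d, g}  B7 = {d, e, h, j}
Tree: B1–B2, B2–B3, B1–B4, B2–B5, B5–B6, B3–B7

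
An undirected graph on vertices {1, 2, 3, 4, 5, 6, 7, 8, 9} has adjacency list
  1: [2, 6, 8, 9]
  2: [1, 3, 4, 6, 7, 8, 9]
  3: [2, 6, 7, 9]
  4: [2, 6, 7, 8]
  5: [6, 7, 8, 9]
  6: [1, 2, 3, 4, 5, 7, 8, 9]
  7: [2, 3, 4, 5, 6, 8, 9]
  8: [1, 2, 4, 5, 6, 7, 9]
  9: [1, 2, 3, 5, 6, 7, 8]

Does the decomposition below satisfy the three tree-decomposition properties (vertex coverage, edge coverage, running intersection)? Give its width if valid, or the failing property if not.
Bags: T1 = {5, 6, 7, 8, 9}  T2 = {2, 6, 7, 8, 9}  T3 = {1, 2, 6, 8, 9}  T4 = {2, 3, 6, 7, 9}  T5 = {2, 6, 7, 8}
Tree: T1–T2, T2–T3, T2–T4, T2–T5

A tree decomposition must satisfy three properties: every vertex lies in some bag; for every edge, both endpoints lie together in some bag; and for every vertex, the bags containing it form a connected subtree. Here vertex 4 appears in no bag, so the decomposition is invalid.

No — vertex 4 appears in no bag.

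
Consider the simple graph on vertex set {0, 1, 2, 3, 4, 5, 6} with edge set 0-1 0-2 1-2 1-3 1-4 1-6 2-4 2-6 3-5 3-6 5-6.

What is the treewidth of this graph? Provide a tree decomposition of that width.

Every bag has size at most 3, so the width is 3 − 1 = 2 and tw(G) ≤ 2. Conversely, {0, 1, 2} is a clique of size 3, and the vertices of any clique must share a bag in every tree decomposition; so some bag has ≥ 3 vertices and tw(G) ≥ 2. Therefore the treewidth is 2.

Treewidth 2.
Bags: B1 = {1, 2, 6}  B2 = {1, 3, 6}  B3 = {0, 1, 2}  B4 = {1, 2, 4}  B5 = {3, 5, 6}
Tree: B1–B2, B1–B3, B1–B4, B2–B5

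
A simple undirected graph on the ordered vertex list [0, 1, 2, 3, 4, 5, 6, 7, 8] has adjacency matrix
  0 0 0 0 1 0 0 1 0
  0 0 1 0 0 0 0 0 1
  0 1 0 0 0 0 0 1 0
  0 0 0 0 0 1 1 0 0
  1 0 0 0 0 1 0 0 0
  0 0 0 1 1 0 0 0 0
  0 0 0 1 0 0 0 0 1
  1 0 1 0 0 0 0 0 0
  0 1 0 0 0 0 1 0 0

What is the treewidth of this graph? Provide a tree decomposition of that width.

Treewidth 2.
Bags: B1 = {3, 5, 6}  B2 = {4, 5, 6}  B3 = {0, 4, 6}  B4 = {0, 6, 7}  B5 = {2, 6, 7}  B6 = {1, 2, 6}  B7 = {1, 6, 8}
Tree: B1–B2, B2–B3, B3–B4, B4–B5, B5–B6, B6–B7

Every bag has size at most 3, so the width is 3 − 1 = 2 and tw(G) ≤ 2. The edges 6–3–5–4–0–7–2–1–8–6 form a cycle, so G is not a tree and its treewidth is at least 2. Hence tw(G) = 2 exactly.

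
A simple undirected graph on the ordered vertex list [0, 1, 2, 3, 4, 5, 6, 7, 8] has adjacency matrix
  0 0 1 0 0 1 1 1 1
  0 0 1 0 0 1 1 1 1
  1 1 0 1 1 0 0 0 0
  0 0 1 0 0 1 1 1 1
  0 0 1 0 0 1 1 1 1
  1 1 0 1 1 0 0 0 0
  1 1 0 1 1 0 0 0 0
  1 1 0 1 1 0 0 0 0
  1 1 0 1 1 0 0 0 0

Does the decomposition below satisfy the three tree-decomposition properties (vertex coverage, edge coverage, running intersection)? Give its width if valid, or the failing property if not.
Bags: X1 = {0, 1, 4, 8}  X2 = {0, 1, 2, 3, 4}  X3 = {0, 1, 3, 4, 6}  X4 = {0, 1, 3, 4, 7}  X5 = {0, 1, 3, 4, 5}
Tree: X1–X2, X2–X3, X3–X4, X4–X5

No — edge (3,8) lies in no bag.

A tree decomposition must satisfy three properties: every vertex lies in some bag; for every edge, both endpoints lie together in some bag; and for every vertex, the bags containing it form a connected subtree. Here edge (3,8) lies in no bag, so the decomposition is invalid.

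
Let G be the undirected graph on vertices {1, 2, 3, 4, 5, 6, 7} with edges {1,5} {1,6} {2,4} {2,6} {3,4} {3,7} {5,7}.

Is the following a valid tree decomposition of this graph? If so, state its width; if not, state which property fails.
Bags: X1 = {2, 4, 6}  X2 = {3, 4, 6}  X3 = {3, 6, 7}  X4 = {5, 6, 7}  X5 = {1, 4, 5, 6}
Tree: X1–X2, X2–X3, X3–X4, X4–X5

No — bags containing vertex 4 are not connected in the tree.

A tree decomposition must satisfy three properties: every vertex lies in some bag; for every edge, both endpoints lie together in some bag; and for every vertex, the bags containing it form a connected subtree. Here bags containing vertex 4 are not connected in the tree, so the decomposition is invalid.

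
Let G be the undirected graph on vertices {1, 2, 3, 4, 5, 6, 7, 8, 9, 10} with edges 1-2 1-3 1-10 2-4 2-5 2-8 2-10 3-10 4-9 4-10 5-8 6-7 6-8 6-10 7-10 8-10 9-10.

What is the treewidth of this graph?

A width-2 tree decomposition is:
Bags: B1 = {2, 5, 8}  B2 = {2, 8, 10}  B3 = {2, 4, 10}  B4 = {1, 2, 10}  B5 = {4, 9, 10}  B6 = {6, 8, 10}  B7 = {1, 3, 10}  B8 = {6, 7, 10}
Tree: B1–B2, B2–B3, B2–B4, B3–B5, B2–B6, B4–B7, B6–B8
Every bag has size at most 3, so the width is 3 − 1 = 2 and tw(G) ≤ 2. For the lower bound, the 3 vertices {2, 8, 10} are pairwise adjacent, and any tree decomposition puts a clique entirely inside one bag — forcing width ≥ 2. Therefore the treewidth is 2.

2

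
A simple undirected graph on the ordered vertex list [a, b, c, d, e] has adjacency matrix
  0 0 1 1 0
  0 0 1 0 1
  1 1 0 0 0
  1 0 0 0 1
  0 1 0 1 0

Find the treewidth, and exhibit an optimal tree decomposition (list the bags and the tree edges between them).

The largest bag has 3 vertices, giving width 2; this decomposition certifies tw(G) ≤ 2. For the lower bound, G contains the cycle c–b–e–d–a–c, so G is not a forest; only forests have treewidth ≤ 1, hence tw(G) ≥ 2. Combining the bounds, tw(G) = 2.

Treewidth 2.
One such decomposition:
Bags: B1 = {b, c, e}  B2 = {c, d, e}  B3 = {a, c, d}
Tree: B1–B2, B2–B3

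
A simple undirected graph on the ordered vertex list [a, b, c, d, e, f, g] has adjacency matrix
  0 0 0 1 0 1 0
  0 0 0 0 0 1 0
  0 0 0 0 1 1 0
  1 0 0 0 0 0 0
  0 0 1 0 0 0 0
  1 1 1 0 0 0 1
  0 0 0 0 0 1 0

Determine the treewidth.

1

A width-1 tree decomposition is:
Bags: B1 = {f, g}  B2 = {c, f}  B3 = {b, f}  B4 = {a, f}  B5 = {c, e}  B6 = {a, d}
Tree: B1–B2, B2–B3, B1–B4, B2–B5, B4–B6
Every bag has size at most 2, so the width is 2 − 1 = 1 and tw(G) ≤ 1. G has an edge, so its treewidth is at least 1. Combining the bounds, tw(G) = 1.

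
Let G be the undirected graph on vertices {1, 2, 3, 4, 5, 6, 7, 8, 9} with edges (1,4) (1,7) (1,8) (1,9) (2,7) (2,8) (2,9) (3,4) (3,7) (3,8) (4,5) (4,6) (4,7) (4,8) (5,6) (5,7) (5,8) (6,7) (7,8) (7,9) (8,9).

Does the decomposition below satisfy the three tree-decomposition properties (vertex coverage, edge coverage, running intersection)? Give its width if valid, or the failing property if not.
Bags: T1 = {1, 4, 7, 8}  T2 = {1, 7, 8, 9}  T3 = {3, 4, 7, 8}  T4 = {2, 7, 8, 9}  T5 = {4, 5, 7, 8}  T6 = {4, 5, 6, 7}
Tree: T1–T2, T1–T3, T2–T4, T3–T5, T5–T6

Yes; width 3.

Checking the three conditions: (i) the bags cover all of {1, 2, 3, 4, 5, 6, 7, 8, 9}; (ii) for each edge, some bag contains both endpoints; (iii) the bags containing any fixed vertex form a subtree. All hold, so the decomposition is valid with width 4 − 1 = 3.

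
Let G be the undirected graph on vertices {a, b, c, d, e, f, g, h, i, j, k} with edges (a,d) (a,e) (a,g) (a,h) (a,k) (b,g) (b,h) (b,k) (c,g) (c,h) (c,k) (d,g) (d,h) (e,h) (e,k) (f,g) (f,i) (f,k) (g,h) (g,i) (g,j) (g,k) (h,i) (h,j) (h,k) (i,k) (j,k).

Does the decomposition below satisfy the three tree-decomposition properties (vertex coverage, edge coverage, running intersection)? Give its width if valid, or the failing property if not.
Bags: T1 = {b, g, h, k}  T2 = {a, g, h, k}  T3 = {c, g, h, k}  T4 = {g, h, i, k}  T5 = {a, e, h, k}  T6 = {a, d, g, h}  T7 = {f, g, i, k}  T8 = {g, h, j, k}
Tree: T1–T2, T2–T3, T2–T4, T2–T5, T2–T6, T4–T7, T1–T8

Vertex coverage: the bags together contain {a, b, c, d, e, f, g, h, i, j, k}, the full vertex set. Edge coverage: each edge of G has both endpoints in at least one bag. Running intersection: for every vertex, the bags containing it form a connected subtree. All three properties hold, so this is a valid tree decomposition of width max|bag| − 1 = 3, and hence tw(G) ≤ 3.

Yes; width 3.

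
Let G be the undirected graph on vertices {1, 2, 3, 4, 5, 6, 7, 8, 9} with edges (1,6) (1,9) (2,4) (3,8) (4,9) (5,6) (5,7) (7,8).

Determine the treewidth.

A width-1 tree decomposition is:
Bags: B1 = {2, 4}  B2 = {4, 9}  B3 = {1, 9}  B4 = {1, 6}  B5 = {5, 6}  B6 = {5, 7}  B7 = {7, 8}  B8 = {3, 8}
Tree: B1–B2, B2–B3, B3–B4, B4–B5, B5–B6, B6–B7, B7–B8
Each bag holds 2 vertices, so the decomposition has width 1, which upper-bounds the treewidth. Any graph with an edge has treewidth ≥ 1, and G has the edge 2–4. Therefore the treewidth is 1.

1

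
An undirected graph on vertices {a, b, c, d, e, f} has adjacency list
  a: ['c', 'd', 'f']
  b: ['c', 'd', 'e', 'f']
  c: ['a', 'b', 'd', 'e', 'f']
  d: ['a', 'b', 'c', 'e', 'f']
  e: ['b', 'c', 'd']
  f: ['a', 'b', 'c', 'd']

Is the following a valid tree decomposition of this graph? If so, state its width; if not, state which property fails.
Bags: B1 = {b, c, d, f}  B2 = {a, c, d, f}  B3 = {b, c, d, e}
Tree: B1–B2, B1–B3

Yes; width 3.

Vertex coverage: the bags together contain {a, b, c, d, e, f}, the full vertex set. Edge coverage: each edge of G has both endpoints in at least one bag. Running intersection: for every vertex, the bags containing it form a connected subtree. All three properties hold, so this is a valid tree decomposition of width max|bag| − 1 = 3, and hence tw(G) ≤ 3.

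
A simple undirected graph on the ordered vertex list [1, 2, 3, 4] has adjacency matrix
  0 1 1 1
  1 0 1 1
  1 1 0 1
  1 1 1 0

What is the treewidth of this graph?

3

A width-3 tree decomposition is:
Bags: B1 = {1, 2, 3, 4}
Tree: (single bag)
A single bag containing all 4 vertices is trivially a valid decomposition of width 3. For the lower bound, the 4 vertices {1, 2, 3, 4} are pairwise adjacent, and any tree decomposition puts a clique entirely inside one bag — forcing width ≥ 3. Hence tw(G) = 3 exactly.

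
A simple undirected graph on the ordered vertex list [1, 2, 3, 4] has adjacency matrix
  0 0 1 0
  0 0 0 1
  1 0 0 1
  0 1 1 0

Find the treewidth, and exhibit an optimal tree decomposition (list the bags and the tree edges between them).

Treewidth 1.
One optimal decomposition is:
Bags: B1 = {2, 4}  B2 = {3, 4}  B3 = {1, 3}
Tree: B1–B2, B2–B3

Every bag has size at most 2, so the width is 2 − 1 = 1 and tw(G) ≤ 1. G has an edge, so its treewidth is at least 1. Combining the bounds, tw(G) = 1.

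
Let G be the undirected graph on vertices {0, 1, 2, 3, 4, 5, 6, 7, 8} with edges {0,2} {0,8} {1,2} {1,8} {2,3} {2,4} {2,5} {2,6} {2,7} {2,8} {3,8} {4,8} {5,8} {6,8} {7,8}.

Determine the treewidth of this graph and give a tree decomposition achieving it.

Treewidth 2.
Bags: B1 = {2, 3, 8}  B2 = {2, 5, 8}  B3 = {2, 6, 8}  B4 = {0, 2, 8}  B5 = {2, 7, 8}  B6 = {1, 2, 8}  B7 = {2, 4, 8}
Tree: B1–B2, B1–B3, B1–B4, B4–B5, B5–B6, B2–B7

The largest bag has 3 vertices, giving width 2; this decomposition certifies tw(G) ≤ 2. For the lower bound, the 3 vertices {0, 2, 8} are pairwise adjacent, and any tree decomposition puts a clique entirely inside one bag — forcing width ≥ 2. Therefore the treewidth is 2.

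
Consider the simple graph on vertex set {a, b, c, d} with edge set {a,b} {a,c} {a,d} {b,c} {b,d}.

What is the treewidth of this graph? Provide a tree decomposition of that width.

The largest bag has 3 vertices, giving width 2; this decomposition certifies tw(G) ≤ 2. For the lower bound, the 3 vertices {a, b, d} are pairwise adjacent, and any tree decomposition puts a clique entirely inside one bag — forcing width ≥ 2. Hence tw(G) = 2 exactly.

Treewidth 2.
Bags: B1 = {a, b, d}  B2 = {a, b, c}
Tree: B1–B2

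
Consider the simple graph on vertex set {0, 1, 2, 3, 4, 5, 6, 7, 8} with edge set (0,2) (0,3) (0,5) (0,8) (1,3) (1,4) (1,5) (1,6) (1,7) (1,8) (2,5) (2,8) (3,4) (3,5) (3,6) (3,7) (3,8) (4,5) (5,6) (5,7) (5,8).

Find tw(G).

3

A width-3 tree decomposition is:
Bags: B1 = {1, 3, 5, 7}  B2 = {1, 3, 5, 6}  B3 = {1, 3, 5, 8}  B4 = {0, 3, 5, 8}  B5 = {0, 2, 5, 8}  B6 = {1, 3, 4, 5}
Tree: B1–B2, B2–B3, B3–B4, B4–B5, B2–B6
The largest bag has 4 vertices, giving width 3; this decomposition certifies tw(G) ≤ 3. For the lower bound, the 4 vertices {0, 2, 5, 8} are pairwise adjacent, and any tree decomposition puts a clique entirely inside one bag — forcing width ≥ 3. Therefore the treewidth is 3.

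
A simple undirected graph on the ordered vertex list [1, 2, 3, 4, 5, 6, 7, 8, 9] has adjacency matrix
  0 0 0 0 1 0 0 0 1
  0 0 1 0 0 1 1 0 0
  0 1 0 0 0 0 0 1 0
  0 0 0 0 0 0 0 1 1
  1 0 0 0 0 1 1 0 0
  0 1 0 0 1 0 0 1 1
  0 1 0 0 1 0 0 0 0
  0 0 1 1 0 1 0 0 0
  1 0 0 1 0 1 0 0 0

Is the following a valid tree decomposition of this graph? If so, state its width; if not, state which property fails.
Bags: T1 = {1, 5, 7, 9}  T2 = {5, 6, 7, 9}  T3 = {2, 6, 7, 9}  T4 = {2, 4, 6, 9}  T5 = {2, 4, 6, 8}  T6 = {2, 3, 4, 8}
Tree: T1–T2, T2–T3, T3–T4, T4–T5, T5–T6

Vertex coverage: the bags together contain {1, 2, 3, 4, 5, 6, 7, 8, 9}, the full vertex set. Edge coverage: each edge of G has both endpoints in at least one bag. Running intersection: for every vertex, the bags containing it form a connected subtree. All three properties hold, so this is a valid tree decomposition of width max|bag| − 1 = 3, and hence tw(G) ≤ 3.

Yes; width 3.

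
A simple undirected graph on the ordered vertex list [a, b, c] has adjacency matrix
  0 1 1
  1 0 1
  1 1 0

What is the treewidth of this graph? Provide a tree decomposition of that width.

With just one bag of size 3, the width is 3 − 1 = 2, so tw(G) ≤ 2. On the other hand G contains the 3-clique {a, b, c}. A clique must lie in a single bag of any decomposition, so no decomposition can have width below 2. Combining the bounds, tw(G) = 2.

Treewidth 2.
One optimal decomposition is:
Bags: B1 = {a, b, c}
Tree: (single bag)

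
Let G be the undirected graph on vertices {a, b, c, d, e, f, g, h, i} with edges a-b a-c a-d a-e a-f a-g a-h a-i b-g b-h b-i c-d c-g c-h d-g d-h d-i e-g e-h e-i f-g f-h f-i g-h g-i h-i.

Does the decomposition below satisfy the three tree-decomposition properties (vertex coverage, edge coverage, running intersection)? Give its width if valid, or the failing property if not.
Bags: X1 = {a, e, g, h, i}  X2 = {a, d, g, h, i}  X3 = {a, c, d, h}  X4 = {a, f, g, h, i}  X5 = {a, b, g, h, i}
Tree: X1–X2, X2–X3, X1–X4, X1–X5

No — edge (g,c) lies in no bag.

A tree decomposition must satisfy three properties: every vertex lies in some bag; for every edge, both endpoints lie together in some bag; and for every vertex, the bags containing it form a connected subtree. Here edge (g,c) lies in no bag, so the decomposition is invalid.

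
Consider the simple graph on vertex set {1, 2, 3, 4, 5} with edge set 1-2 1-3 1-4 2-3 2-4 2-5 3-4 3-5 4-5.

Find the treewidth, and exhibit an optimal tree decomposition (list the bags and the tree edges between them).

Treewidth 3.
Bags: B1 = {1, 2, 3, 4}  B2 = {2, 3, 4, 5}
Tree: B1–B2

Each bag holds 4 vertices, so the decomposition has width 3, which upper-bounds the treewidth. For the lower bound, the 4 vertices {1, 2, 3, 4} are pairwise adjacent, and any tree decomposition puts a clique entirely inside one bag — forcing width ≥ 3. Combining the bounds, tw(G) = 3.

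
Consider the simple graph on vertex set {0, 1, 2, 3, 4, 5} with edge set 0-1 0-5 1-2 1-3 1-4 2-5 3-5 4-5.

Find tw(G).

2

A width-2 tree decomposition is:
Bags: B1 = {0, 1, 5}  B2 = {1, 2, 5}  B3 = {1, 4, 5}  B4 = {1, 3, 5}
Tree: B1–B2, B2–B3, B3–B4
Every bag has size at most 3, so the width is 3 − 1 = 2 and tw(G) ≤ 2. For the lower bound, G contains the cycle 0–5–2–1–0, so G is not a forest; only forests have treewidth ≤ 1, hence tw(G) ≥ 2. Combining the bounds, tw(G) = 2.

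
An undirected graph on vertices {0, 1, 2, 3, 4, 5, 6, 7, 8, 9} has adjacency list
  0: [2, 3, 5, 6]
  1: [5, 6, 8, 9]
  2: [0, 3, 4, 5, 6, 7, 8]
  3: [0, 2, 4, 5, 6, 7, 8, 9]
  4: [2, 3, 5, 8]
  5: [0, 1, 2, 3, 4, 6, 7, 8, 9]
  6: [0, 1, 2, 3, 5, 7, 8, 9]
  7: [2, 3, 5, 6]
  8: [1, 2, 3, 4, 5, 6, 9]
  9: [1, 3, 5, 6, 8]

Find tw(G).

4

A width-4 tree decomposition is:
Bags: B1 = {2, 3, 5, 6, 8}  B2 = {0, 2, 3, 5, 6}  B3 = {3, 5, 6, 8, 9}  B4 = {2, 3, 5, 6, 7}  B5 = {1, 5, 6, 8, 9}  B6 = {2, 3, 4, 5, 8}
Tree: B1–B2, B1–B3, B1–B4, B3–B5, B1–B6
Every bag has size at most 5, so the width is 5 − 1 = 4 and tw(G) ≤ 4. Conversely, {1, 5, 6, 8, 9} is a clique of size 5, and the vertices of any clique must share a bag in every tree decomposition; so some bag has ≥ 5 vertices and tw(G) ≥ 4. Hence tw(G) = 4 exactly.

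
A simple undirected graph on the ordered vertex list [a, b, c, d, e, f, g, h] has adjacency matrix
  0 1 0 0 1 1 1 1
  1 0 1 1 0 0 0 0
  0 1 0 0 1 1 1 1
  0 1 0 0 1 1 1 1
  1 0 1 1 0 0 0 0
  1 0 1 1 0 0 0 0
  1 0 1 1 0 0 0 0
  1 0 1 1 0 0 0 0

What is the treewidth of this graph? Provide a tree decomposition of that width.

Every bag has size at most 4, so the width is 4 − 1 = 3 and tw(G) ≤ 3. For the lower bound: the 4 vertex sets {c,g}, {a,b}, {d}, {e} are disjoint, each induces a connected subgraph, and every pair is joined by at least one edge of G. Contracting each set to a single vertex therefore yields K_{4} as a minor, and since treewidth is minor-monotone, tw(G) ≥ tw(K_{4}) = 3. Combining the bounds, tw(G) = 3.

Treewidth 3.
Bags: B1 = {a, c, d, g}  B2 = {a, b, c, d}  B3 = {a, c, d, e}  B4 = {a, c, d, f}  B5 = {a, c, d, h}
Tree: B1–B2, B2–B3, B3–B4, B4–B5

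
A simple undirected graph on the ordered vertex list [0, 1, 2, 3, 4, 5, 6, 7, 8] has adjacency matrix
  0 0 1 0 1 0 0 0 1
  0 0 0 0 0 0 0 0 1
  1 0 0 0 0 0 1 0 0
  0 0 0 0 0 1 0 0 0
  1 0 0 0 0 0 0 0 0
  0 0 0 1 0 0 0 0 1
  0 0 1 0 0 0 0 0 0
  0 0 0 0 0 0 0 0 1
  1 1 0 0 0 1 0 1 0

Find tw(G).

1

A width-1 tree decomposition is:
Bags: B1 = {1, 8}  B2 = {5, 8}  B3 = {0, 8}  B4 = {3, 5}  B5 = {0, 2}  B6 = {0, 4}  B7 = {2, 6}  B8 = {7, 8}
Tree: B1–B2, B1–B3, B2–B4, B3–B5, B5–B6, B5–B7, B3–B8
Each bag holds 2 vertices, so the decomposition has width 1, which upper-bounds the treewidth. Since G has at least one edge (e.g. 8–1), it is not an edgeless graph, so tw(G) ≥ 1. The upper and lower bounds meet at 1, so that is the treewidth.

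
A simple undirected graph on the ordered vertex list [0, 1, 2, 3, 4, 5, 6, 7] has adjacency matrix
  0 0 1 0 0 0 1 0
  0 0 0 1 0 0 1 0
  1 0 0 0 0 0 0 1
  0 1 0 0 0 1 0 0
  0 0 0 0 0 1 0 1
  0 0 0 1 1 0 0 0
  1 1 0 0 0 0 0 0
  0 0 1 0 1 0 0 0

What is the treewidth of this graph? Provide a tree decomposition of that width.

Every bag has size at most 3, so the width is 3 − 1 = 2 and tw(G) ≤ 2. The edges 4–5–3–1–6–0–2–7–4 form a cycle, so G is not a tree and its treewidth is at least 2. The upper and lower bounds meet at 2, so that is the treewidth.

Treewidth 2.
One optimal decomposition is:
Bags: B1 = {3, 4, 5}  B2 = {1, 3, 4}  B3 = {1, 4, 6}  B4 = {0, 4, 6}  B5 = {0, 2, 4}  B6 = {2, 4, 7}
Tree: B1–B2, B2–B3, B3–B4, B4–B5, B5–B6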